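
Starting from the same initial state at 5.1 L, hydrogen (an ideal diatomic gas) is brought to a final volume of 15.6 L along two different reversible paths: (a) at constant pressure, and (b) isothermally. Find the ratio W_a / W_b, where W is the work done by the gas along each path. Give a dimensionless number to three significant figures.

W_a / W_b ≈ 1.84

Path (a) isobaric: W = P₁(V₂ − V₁) → W_a/(P₁V₁) = 2.059.
Path (b) isothermal: W = P₁V₁ ln(V₂/V₁) → W_b/(P₁V₁) = 1.118.
W_a / W_b = 2.059 / 1.118 = 1.841.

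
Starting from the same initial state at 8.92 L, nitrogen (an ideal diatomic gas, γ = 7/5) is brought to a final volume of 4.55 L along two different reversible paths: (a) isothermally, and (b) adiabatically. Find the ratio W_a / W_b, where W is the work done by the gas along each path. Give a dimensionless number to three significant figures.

Path (a) isothermal: W = P₁V₁ ln(V₂/V₁) → W_a/(P₁V₁) = -0.6732.
Path (b) adiabatic: W = P₁V₁(1 − (V₁/V₂)^(γ−1))/(γ−1) → W_b/(P₁V₁) = -0.7725.
W_a / W_b = -0.6732 / -0.7725 = 0.8714.

W_a / W_b ≈ 0.871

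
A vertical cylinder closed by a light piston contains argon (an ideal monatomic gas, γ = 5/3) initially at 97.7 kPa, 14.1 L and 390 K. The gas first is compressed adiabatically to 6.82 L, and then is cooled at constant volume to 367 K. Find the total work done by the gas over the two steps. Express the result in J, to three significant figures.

W_total ≈ -1290 J

Step 1 (adiabatic): W = (P₁V₁ − P₂V₂)/(γ−1) = (1378 − 2236)/0.667 = -1287 J.
Step 2 (isochoric): W = 0 (constant volume).
W_total = -1287 + 0 = -1287 J.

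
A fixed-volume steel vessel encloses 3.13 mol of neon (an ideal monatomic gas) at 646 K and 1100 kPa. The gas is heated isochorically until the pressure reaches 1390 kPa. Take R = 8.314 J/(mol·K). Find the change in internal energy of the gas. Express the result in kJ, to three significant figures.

ΔU ≈ 6.65 kJ

Constant volume ⇒ W = 0, so Q = ΔU = nCᵥΔT with Cᵥ = 3R/2 = 12.47 J/(mol·K).
At constant V, T₂/T₁ = P₂/P₁ ⇒ ΔT = T₁(P₂/P₁ − 1) = 646·(1390/1100 − 1) = 170.3 K.
ΔU = (3.13)(12.47)(170.3) = 6648 J.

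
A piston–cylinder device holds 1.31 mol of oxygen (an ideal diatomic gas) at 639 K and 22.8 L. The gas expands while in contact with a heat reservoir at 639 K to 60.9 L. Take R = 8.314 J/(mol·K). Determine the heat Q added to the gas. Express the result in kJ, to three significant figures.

Q ≈ 6.84 kJ

Isothermal ⇒ ΔU = 0, so Q = W = nRT ln(V₂/V₁).
Q = (1.31)(8.314)(639) ln(60.9/22.8) = 6960 × 0.9825 = 6838 J.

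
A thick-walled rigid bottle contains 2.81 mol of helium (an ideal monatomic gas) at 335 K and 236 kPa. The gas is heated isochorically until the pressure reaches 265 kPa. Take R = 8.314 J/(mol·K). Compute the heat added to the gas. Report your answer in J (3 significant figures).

Q ≈ 1440 J

Constant volume ⇒ W = 0, so Q = ΔU = nCᵥΔT with Cᵥ = 3R/2 = 12.47 J/(mol·K).
At constant V, T₂/T₁ = P₂/P₁ ⇒ ΔT = T₁(P₂/P₁ − 1) = 335·(265/236 − 1) = 41.17 K.
ΔU = (2.81)(12.47)(41.17) = 1443 J.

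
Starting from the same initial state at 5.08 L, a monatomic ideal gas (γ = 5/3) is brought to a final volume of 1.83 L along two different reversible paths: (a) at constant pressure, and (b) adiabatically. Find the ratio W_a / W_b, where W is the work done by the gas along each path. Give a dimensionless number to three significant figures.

W_a / W_b ≈ 0.437

Path (a) isobaric: W = P₁(V₂ − V₁) → W_a/(P₁V₁) = -0.6398.
Path (b) adiabatic: W = P₁V₁(1 − (V₁/V₂)^(γ−1))/(γ−1) → W_b/(P₁V₁) = -1.463.
W_a / W_b = -0.6398 / -1.463 = 0.4374.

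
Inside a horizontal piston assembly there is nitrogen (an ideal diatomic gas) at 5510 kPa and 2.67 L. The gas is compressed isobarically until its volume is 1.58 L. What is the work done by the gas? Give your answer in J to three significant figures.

W ≈ -6010 J

Isobaric: W = P ΔV.
W = (5510 kPa)(1.58 − 2.67 L) = (5510)(-1.09) = -6006 J.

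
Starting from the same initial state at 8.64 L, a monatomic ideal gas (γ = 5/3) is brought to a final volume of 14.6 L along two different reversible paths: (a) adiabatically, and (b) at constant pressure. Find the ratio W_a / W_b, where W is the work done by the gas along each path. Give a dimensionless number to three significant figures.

Path (a) adiabatic: W = P₁V₁(1 − (V₁/V₂)^(γ−1))/(γ−1) → W_a/(P₁V₁) = 0.4427.
Path (b) isobaric: W = P₁(V₂ − V₁) → W_b/(P₁V₁) = 0.6898.
W_a / W_b = 0.4427 / 0.6898 = 0.6418.

W_a / W_b ≈ 0.642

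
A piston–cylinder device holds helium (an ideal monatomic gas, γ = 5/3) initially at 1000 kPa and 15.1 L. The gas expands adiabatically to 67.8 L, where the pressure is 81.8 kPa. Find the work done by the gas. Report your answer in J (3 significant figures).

Adiabatic: W = (P₁V₁ − P₂V₂)/(γ − 1) with γ = 5/3.
P₁V₁ = 15100 J, P₂V₂ = 5546 J.
W = (15100 − 5546) / 0.6667 = 14331 J.

W ≈ 14300 J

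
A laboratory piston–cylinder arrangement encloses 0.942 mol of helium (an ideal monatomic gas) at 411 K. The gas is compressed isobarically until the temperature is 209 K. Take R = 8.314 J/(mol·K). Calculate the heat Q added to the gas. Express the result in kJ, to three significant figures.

Q ≈ -3.96 kJ

Isobaric: W = nRΔT = (0.942)(8.314)(-202) = -1582 J.
ΔU = nCᵥΔT with Cᵥ = 3R/2: ΔU = (0.942)(12.47)(-202) = -2373 J.
Q = ΔU + W = -2373 − 1582 = -3955 J.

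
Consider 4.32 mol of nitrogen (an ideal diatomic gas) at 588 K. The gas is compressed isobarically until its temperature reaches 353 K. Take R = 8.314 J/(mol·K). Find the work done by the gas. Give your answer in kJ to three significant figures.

W ≈ -8.44 kJ

Isobaric: W = P ΔV = nR ΔT.
W = (4.32)(8.314)(353 − 588) = -8440 J.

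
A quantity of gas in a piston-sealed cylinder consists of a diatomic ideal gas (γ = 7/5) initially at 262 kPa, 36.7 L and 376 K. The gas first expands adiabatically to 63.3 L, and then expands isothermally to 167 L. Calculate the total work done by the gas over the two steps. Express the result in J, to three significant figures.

W_total ≈ 12200 J

Step 1 (adiabatic): W = (P₁V₁ − P₂V₂)/(γ−1) = (9615 − 7732)/0.4 = 4709 J.
After step 1: P = 122.1 kPa, V = 63.3 L, T = 302.3 K.
Step 2 (isothermal): W = P₁V₁ ln(V₂/V₁) = (7732) ln(167/63.3) = 7501 J.
W_total = 4709 + 7501 = 12210 J.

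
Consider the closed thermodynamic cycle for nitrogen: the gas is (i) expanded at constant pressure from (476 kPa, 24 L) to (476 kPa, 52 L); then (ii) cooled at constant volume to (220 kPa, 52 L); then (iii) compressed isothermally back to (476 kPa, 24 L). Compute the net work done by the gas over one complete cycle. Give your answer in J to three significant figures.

W_net ≈ 4480 J

Leg (i): W = PΔV = (476)(52 − 24) = 13328 J.
Leg (ii): W = 0.
Leg (iii): W = PᵢVᵢ ln(V_f/Vᵢ) = (11440) ln(24/52) = -8845 J.
W_net = 13328 − 8845 = 4483 J.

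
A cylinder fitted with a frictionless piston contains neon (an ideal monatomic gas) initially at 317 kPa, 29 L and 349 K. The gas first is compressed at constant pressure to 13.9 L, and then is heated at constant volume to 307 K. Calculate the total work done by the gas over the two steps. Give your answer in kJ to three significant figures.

W_total ≈ -4.79 kJ

Step 1 (isobaric): W = PΔV = (317 kPa)(13.9 − 29 L) = -4787 J.
Step 2 (isochoric): W = 0 (constant volume).
W_total = -4787 + 0 = -4787 J.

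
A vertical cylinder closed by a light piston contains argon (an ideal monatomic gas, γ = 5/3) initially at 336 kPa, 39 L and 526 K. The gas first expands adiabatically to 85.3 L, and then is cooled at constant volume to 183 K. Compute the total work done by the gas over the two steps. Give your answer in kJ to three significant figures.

Step 1 (adiabatic): W = (P₁V₁ − P₂V₂)/(γ−1) = (13104 − 7777)/0.667 = 7990 J.
Step 2 (isochoric): W = 0 (constant volume).
W_total = 7990 + 0 = 7990 J.

W_total ≈ 7.99 kJ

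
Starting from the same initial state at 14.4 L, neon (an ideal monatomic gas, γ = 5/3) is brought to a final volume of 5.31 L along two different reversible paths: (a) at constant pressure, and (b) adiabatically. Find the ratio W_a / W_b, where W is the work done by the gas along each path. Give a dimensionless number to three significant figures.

W_a / W_b ≈ 0.445

Path (a) isobaric: W = P₁(V₂ − V₁) → W_a/(P₁V₁) = -0.6313.
Path (b) adiabatic: W = P₁V₁(1 − (V₁/V₂)^(γ−1))/(γ−1) → W_b/(P₁V₁) = -1.417.
W_a / W_b = -0.6313 / -1.417 = 0.4455.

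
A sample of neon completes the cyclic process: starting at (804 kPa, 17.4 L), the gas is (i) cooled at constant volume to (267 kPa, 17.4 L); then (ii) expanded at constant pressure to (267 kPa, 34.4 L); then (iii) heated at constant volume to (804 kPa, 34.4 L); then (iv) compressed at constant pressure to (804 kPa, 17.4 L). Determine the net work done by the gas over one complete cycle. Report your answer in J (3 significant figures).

W_net ≈ -9130 J

Constant-volume legs do no work.
W(ii) = (267)(34.4 − 17.4) = 4539 J; W(iv) = (804)(17.4 − 34.4) = -13668 J.
W_net = 4539 − 13668 = -9129 J (the counter-clockwise enclosed area).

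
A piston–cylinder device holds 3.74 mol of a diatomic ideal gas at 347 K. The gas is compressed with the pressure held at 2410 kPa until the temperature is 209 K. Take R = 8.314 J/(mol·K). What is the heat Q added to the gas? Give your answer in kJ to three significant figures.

Isobaric: W = nRΔT = (3.74)(8.314)(-138) = -4291 J.
ΔU = nCᵥΔT with Cᵥ = 5R/2: ΔU = (3.74)(20.79)(-138) = -10728 J.
Q = ΔU + W = -10728 − 4291 = -15019 J.

Q ≈ -15.0 kJ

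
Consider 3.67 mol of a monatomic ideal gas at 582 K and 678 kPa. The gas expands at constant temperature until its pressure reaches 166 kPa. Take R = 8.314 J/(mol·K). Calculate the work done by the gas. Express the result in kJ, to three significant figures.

Isothermal process: W = nRT ln(V₂/V₁) = nRT ln(P₁/P₂).
W = (3.67)(8.314)(582) × ln(678/166)
  = 17758 × ln(4.084) = 17758 × 1.407
W_by_gas = 24989 J.

W ≈ 25.0 kJ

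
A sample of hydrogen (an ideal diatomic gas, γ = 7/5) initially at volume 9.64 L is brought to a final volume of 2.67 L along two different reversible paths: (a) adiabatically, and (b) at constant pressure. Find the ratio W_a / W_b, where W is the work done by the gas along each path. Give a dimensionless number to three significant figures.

Path (a) adiabatic: W = P₁V₁(1 − (V₁/V₂)^(γ−1))/(γ−1) → W_a/(P₁V₁) = -1.678.
Path (b) isobaric: W = P₁(V₂ − V₁) → W_b/(P₁V₁) = -0.723.
W_a / W_b = -1.678 / -0.723 = 2.321.

W_a / W_b ≈ 2.32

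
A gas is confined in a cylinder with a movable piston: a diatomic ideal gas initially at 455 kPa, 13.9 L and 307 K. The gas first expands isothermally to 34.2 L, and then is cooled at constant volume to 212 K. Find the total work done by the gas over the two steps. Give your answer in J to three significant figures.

W_total ≈ 5690 J

Step 1 (isothermal): W = P₁V₁ ln(V₂/V₁) = (6324) ln(34.2/13.9) = 5694 J.
Step 2 (isochoric): W = 0 (constant volume).
W_total = 5694 + 0 = 5694 J.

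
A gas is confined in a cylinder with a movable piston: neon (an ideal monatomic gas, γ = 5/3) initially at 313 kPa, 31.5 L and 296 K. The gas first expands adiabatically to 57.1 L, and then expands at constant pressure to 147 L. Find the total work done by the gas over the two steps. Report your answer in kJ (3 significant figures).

W_total ≈ 15.3 kJ

Step 1 (adiabatic): W = (P₁V₁ − P₂V₂)/(γ−1) = (9860 − 6632)/0.667 = 4841 J.
After step 1: P = 116.1 kPa, V = 57.1 L, T = 199.1 K.
Step 2 (isobaric): W = PΔV = (116.1 kPa)(147 − 57.1 L) = 10441 J.
W_total = 4841 + 10441 = 15283 J.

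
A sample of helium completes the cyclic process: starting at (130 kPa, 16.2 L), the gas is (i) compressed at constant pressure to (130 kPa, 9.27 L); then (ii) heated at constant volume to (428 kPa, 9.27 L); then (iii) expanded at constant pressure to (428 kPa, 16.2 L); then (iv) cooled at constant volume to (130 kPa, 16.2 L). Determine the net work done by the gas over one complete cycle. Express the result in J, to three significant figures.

Constant-volume legs do no work.
W(i) = (130)(9.27 − 16.2) = -900.9 J; W(iii) = (428)(16.2 − 9.27) = 2966 J.
W_net = -900.9 + 2966 = 2065 J (the clockwise enclosed area).

W_net ≈ 2070 J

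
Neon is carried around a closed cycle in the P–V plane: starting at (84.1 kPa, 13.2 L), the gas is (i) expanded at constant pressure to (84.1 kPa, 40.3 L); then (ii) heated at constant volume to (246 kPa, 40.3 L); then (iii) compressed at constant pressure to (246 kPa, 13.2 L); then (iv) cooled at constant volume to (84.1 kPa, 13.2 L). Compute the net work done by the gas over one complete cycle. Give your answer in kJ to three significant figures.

Constant-volume legs do no work.
W(i) = (84.1)(40.3 − 13.2) = 2279 J; W(iii) = (246)(13.2 − 40.3) = -6667 J.
W_net = 2279 − 6667 = -4387 J (the counter-clockwise enclosed area).

W_net ≈ -4.39 kJ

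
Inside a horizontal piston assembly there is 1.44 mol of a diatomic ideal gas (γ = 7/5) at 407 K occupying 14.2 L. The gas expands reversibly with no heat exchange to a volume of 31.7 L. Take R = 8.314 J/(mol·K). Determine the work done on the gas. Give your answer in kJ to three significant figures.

Adiabatic: TV^(γ−1) = const with γ = 7/5.
T₂ = T₁ (V₁/V₂)^(γ−1) = 407 × (14.2/31.7)^0.4 = 407 × 0.7253 = 295.2 K.
W_by = nCᵥ(T₁ − T₂) = (1.44)(20.79)(407 − 295.2) = 3347 J.
Work on gas = −W_by = -3347 J.

W ≈ -3.35 kJ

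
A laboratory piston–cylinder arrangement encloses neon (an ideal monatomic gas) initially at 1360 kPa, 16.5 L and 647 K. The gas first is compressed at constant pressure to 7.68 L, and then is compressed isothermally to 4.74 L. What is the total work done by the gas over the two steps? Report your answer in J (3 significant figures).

Step 1 (isobaric): W = PΔV = (1360 kPa)(7.68 − 16.5 L) = -11995 J.
After step 1: P = 1360 kPa, V = 7.68 L, T = 301.1 K.
Step 2 (isothermal): W = P₁V₁ ln(V₂/V₁) = (10445) ln(4.74/7.68) = -5040 J.
W_total = -11995 − 5040 = -17036 J.

W_total ≈ -17000 J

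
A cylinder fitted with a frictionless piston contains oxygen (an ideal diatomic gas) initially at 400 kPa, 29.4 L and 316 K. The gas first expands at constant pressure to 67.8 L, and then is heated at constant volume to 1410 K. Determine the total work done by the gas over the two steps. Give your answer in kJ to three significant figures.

W_total ≈ 15.4 kJ

Step 1 (isobaric): W = PΔV = (400 kPa)(67.8 − 29.4 L) = 15360 J.
Step 2 (isochoric): W = 0 (constant volume).
W_total = 15360 + 0 = 15360 J.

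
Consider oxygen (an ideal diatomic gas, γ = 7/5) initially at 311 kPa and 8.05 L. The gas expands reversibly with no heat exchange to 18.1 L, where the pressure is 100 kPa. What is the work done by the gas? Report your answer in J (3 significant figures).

Adiabatic: W = (P₁V₁ − P₂V₂)/(γ − 1) with γ = 7/5.
P₁V₁ = 2504 J, P₂V₂ = 1810 J.
W = (2504 − 1810) / 0.4 = 1734 J.

W ≈ 1730 J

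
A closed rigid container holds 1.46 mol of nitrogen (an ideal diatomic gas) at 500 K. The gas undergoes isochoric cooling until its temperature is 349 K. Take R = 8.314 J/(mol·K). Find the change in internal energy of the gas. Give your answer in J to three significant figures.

Constant volume ⇒ W = 0, so Q = ΔU = nCᵥΔT with Cᵥ = 5R/2 = 20.79 J/(mol·K).
ΔU = (1.46)(20.79)(349 − 500) = -4582 J.

ΔU ≈ -4580 J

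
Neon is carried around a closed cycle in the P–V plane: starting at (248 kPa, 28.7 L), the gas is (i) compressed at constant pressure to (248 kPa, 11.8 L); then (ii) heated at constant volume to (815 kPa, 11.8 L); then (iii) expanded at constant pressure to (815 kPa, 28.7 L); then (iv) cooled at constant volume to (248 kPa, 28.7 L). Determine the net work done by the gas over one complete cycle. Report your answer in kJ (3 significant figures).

Constant-volume legs do no work.
W(i) = (248)(11.8 − 28.7) = -4191 J; W(iii) = (815)(28.7 − 11.8) = 13773 J.
W_net = -4191 + 13773 = 9582 J (the clockwise enclosed area).

W_net ≈ 9.58 kJ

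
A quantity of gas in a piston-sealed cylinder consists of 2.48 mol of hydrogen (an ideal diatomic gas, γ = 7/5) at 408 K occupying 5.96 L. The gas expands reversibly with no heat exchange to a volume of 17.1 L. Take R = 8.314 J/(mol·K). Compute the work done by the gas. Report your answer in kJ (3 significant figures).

W ≈ 7.23 kJ

Adiabatic: TV^(γ−1) = const with γ = 7/5.
T₂ = T₁ (V₁/V₂)^(γ−1) = 408 × (5.96/17.1)^0.4 = 408 × 0.656 = 267.6 K.
W_by = nCᵥ(T₁ − T₂) = (2.48)(20.79)(408 − 267.6) = 7235 J.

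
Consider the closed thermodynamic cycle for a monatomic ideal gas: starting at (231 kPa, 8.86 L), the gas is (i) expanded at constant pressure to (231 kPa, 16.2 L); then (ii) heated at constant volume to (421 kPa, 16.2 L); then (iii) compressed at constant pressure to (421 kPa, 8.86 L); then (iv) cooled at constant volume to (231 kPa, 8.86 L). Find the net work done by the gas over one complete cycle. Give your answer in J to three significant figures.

W_net ≈ -1390 J

Constant-volume legs do no work.
W(i) = (231)(16.2 − 8.86) = 1696 J; W(iii) = (421)(8.86 − 16.2) = -3090 J.
W_net = 1696 − 3090 = -1395 J (the counter-clockwise enclosed area).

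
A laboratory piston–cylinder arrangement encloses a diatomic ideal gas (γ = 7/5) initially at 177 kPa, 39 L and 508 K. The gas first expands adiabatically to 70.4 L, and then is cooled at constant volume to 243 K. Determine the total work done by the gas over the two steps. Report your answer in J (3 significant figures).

Step 1 (adiabatic): W = (P₁V₁ − P₂V₂)/(γ−1) = (6903 − 5450)/0.4 = 3631 J.
Step 2 (isochoric): W = 0 (constant volume).
W_total = 3631 + 0 = 3631 J.

W_total ≈ 3630 J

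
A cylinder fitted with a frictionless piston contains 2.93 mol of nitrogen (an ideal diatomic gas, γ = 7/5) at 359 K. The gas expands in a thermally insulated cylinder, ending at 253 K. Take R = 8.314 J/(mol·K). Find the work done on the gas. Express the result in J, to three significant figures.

W ≈ -6460 J

Adiabatic ⇒ Q = 0, so W_by = −ΔU = nCᵥ(T₁ − T₂).
Cᵥ = 5R/2 = 20.79 J/(mol·K).
W = (2.93)(20.79)(359 − 253) = 6455 J.
Work on gas = −W_by = -6455 J.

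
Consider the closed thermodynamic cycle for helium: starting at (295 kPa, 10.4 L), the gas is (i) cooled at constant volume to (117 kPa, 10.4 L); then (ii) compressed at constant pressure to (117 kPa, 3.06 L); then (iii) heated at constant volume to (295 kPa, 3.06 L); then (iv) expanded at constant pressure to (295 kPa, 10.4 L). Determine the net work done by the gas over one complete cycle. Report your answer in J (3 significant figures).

Constant-volume legs do no work.
W(ii) = (117)(3.06 − 10.4) = -858.8 J; W(iv) = (295)(10.4 − 3.06) = 2165 J.
W_net = -858.8 + 2165 = 1307 J (the clockwise enclosed area).

W_net ≈ 1310 J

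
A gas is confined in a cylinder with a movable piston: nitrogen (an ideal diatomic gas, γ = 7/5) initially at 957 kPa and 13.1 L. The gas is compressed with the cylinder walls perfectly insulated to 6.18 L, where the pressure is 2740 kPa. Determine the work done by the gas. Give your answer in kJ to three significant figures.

Adiabatic: W = (P₁V₁ − P₂V₂)/(γ − 1) with γ = 7/5.
P₁V₁ = 12537 J, P₂V₂ = 16933 J.
W = (12537 − 16933) / 0.4 = -10991 J.

W ≈ -11.0 kJ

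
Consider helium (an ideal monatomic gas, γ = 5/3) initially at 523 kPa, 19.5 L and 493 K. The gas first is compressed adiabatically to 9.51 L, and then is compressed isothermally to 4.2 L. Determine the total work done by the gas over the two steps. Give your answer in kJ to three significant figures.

W_total ≈ -22.8 kJ

Step 1 (adiabatic): W = (P₁V₁ − P₂V₂)/(γ−1) = (10198 − 16460)/0.667 = -9393 J.
After step 1: P = 1731 kPa, V = 9.51 L, T = 795.7 K.
Step 2 (isothermal): W = P₁V₁ ln(V₂/V₁) = (16460) ln(4.2/9.51) = -13452 J.
W_total = -9393 − 13452 = -22845 J.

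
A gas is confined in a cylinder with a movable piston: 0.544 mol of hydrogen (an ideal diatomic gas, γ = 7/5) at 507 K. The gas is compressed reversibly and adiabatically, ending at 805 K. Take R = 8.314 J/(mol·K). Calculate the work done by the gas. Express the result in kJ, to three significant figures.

W ≈ -3.37 kJ

Adiabatic ⇒ Q = 0, so W_by = −ΔU = nCᵥ(T₁ − T₂).
Cᵥ = 5R/2 = 20.79 J/(mol·K).
W = (0.544)(20.79)(507 − 805) = -3369 J.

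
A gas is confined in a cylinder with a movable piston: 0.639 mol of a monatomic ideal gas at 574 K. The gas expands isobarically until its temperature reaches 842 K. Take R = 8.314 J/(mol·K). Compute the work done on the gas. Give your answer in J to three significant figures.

Isobaric: W = P ΔV = nR ΔT.
W = (0.639)(8.314)(842 − 574) = 1424 J.
Work on gas = −W_by = -1424 J.

W ≈ -1420 J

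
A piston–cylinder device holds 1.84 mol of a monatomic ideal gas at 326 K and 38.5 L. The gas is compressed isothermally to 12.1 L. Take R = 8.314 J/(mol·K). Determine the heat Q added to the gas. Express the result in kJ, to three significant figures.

Isothermal ⇒ ΔU = 0, so Q = W = nRT ln(V₂/V₁).
Q = (1.84)(8.314)(326) ln(12.1/38.5) = 4987 × -1.157 = -5772 J.

Q ≈ -5.77 kJ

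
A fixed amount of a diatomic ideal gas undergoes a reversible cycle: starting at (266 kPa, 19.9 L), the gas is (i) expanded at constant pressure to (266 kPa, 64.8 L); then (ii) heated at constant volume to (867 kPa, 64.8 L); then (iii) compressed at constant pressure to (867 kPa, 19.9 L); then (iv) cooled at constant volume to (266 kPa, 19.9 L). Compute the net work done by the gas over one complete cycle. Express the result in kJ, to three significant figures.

W_net ≈ -27.0 kJ

Constant-volume legs do no work.
W(i) = (266)(64.8 − 19.9) = 11943 J; W(iii) = (867)(19.9 − 64.8) = -38928 J.
W_net = 11943 − 38928 = -26985 J (the counter-clockwise enclosed area).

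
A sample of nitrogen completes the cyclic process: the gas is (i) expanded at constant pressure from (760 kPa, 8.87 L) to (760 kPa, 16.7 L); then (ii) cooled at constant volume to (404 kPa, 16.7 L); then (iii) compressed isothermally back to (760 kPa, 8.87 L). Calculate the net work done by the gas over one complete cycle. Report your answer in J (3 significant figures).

W_net ≈ 1680 J

Leg (i): W = PΔV = (760)(16.7 − 8.87) = 5951 J.
Leg (ii): W = 0.
Leg (iii): W = PᵢVᵢ ln(V_f/Vᵢ) = (6747) ln(8.87/16.7) = -4269 J.
W_net = 5951 − 4269 = 1682 J.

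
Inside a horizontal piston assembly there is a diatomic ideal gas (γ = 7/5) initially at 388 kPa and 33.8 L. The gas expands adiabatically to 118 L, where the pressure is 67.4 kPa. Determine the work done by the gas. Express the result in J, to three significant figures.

Adiabatic: W = (P₁V₁ − P₂V₂)/(γ − 1) with γ = 7/5.
P₁V₁ = 13114 J, P₂V₂ = 7953 J.
W = (13114 − 7953) / 0.4 = 12903 J.

W ≈ 12900 J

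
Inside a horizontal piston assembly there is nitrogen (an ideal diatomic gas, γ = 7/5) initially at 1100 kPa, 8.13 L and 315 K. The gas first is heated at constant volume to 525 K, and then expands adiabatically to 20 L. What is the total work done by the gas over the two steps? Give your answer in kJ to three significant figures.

Step 1 (isochoric): W = 0 (constant volume).
After step 1: P = 1833 kPa (V unchanged).
Step 2 (adiabatic): W = (P₁V₁ − P₂V₂)/(γ−1) = (14905 − 10398)/0.4 = 11267 J.
W_total = 0 + 11267 = 11267 J.

W_total ≈ 11.3 kJ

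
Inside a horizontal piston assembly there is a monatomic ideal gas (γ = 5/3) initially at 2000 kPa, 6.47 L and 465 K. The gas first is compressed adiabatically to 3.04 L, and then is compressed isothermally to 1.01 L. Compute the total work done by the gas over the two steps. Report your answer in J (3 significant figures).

Step 1 (adiabatic): W = (P₁V₁ − P₂V₂)/(γ−1) = (12940 − 21410)/0.667 = -12705 J.
After step 1: P = 7043 kPa, V = 3.04 L, T = 769.4 K.
Step 2 (isothermal): W = P₁V₁ ln(V₂/V₁) = (21410) ln(1.01/3.04) = -23592 J.
W_total = -12705 − 23592 = -36297 J.

W_total ≈ -36300 J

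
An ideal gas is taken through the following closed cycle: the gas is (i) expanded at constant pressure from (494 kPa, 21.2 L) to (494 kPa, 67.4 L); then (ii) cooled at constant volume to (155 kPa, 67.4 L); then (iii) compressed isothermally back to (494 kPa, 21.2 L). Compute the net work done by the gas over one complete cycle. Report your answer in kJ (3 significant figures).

W_net ≈ 10.7 kJ

Leg (i): W = PΔV = (494)(67.4 − 21.2) = 22823 J.
Leg (ii): W = 0.
Leg (iii): W = PᵢVᵢ ln(V_f/Vᵢ) = (10447) ln(21.2/67.4) = -12083 J.
W_net = 22823 − 12083 = 10739 J.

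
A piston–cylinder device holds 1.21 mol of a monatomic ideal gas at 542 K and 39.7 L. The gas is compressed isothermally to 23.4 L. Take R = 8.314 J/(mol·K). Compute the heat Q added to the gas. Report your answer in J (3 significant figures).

Isothermal ⇒ ΔU = 0, so Q = W = nRT ln(V₂/V₁).
Q = (1.21)(8.314)(542) ln(23.4/39.7) = 5452 × -0.5286 = -2882 J.

Q ≈ -2880 J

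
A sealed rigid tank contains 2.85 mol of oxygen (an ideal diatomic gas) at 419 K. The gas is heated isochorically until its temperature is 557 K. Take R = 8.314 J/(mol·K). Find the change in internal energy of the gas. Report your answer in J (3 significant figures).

Constant volume ⇒ W = 0, so Q = ΔU = nCᵥΔT with Cᵥ = 5R/2 = 20.79 J/(mol·K).
ΔU = (2.85)(20.79)(557 − 419) = 8175 J.

ΔU ≈ 8170 J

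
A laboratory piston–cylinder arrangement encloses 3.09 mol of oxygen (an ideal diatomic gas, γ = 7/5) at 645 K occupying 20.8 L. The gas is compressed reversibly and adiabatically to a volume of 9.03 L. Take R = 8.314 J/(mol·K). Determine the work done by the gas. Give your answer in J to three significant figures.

W ≈ -16400 J

Adiabatic: TV^(γ−1) = const with γ = 7/5.
T₂ = T₁ (V₁/V₂)^(γ−1) = 645 × (20.8/9.03)^0.4 = 645 × 1.396 = 900.6 K.
W_by = nCᵥ(T₁ − T₂) = (3.09)(20.79)(645 − 900.6) = -16413 J.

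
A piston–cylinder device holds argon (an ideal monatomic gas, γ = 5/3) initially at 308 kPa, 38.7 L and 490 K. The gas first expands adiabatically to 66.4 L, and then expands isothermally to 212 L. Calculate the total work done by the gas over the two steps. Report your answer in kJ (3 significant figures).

W_total ≈ 15.1 kJ

Step 1 (adiabatic): W = (P₁V₁ − P₂V₂)/(γ−1) = (11920 − 8317)/0.667 = 5404 J.
After step 1: P = 125.3 kPa, V = 66.4 L, T = 341.9 K.
Step 2 (isothermal): W = P₁V₁ ln(V₂/V₁) = (8317) ln(212/66.4) = 9655 J.
W_total = 5404 + 9655 = 15059 J.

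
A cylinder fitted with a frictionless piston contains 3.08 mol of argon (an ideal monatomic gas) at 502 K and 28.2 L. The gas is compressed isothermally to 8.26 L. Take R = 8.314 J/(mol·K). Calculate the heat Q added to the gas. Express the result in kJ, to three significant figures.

Isothermal ⇒ ΔU = 0, so Q = W = nRT ln(V₂/V₁).
Q = (3.08)(8.314)(502) ln(8.26/28.2) = 12855 × -1.228 = -15784 J.

Q ≈ -15.8 kJ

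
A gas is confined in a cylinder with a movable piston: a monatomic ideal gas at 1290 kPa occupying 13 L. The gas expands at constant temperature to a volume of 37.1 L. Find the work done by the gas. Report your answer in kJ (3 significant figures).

Isothermal: W = nRT ln(V₂/V₁) = P₁V₁ ln(V₂/V₁).
P₁V₁ = (1290 kPa)(13 L) = 16770 J.
W = 16770 × ln(37.1/13) = 16770 × 1.049
W_by_gas = 17586 J.

W ≈ 17.6 kJ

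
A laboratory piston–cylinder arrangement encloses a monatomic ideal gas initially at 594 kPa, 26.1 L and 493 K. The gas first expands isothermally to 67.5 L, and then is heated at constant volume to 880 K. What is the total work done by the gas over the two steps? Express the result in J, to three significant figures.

W_total ≈ 14700 J

Step 1 (isothermal): W = P₁V₁ ln(V₂/V₁) = (15503) ln(67.5/26.1) = 14731 J.
Step 2 (isochoric): W = 0 (constant volume).
W_total = 14731 + 0 = 14731 J.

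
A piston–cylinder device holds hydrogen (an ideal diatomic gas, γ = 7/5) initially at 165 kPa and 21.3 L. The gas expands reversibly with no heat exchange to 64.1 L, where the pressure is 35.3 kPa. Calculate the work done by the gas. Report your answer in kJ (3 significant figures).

W ≈ 3.13 kJ

Adiabatic: W = (P₁V₁ − P₂V₂)/(γ − 1) with γ = 7/5.
P₁V₁ = 3514 J, P₂V₂ = 2263 J.
W = (3514 − 2263) / 0.4 = 3129 J.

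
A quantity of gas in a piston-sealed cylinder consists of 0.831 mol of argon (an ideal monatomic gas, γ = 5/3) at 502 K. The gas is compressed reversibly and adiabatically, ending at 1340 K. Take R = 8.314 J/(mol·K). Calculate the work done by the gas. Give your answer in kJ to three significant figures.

W ≈ -8.68 kJ

Adiabatic ⇒ Q = 0, so W_by = −ΔU = nCᵥ(T₁ − T₂).
Cᵥ = 3R/2 = 12.47 J/(mol·K).
W = (0.831)(12.47)(502 − 1340) = -8685 J.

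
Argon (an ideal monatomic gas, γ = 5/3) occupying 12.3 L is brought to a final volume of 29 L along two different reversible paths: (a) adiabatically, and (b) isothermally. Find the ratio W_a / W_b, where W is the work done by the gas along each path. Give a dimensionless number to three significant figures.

Path (a) adiabatic: W = P₁V₁(1 − (V₁/V₂)^(γ−1))/(γ−1) → W_a/(P₁V₁) = 0.6532.
Path (b) isothermal: W = P₁V₁ ln(V₂/V₁) → W_b/(P₁V₁) = 0.8577.
W_a / W_b = 0.6532 / 0.8577 = 0.7616.

W_a / W_b ≈ 0.762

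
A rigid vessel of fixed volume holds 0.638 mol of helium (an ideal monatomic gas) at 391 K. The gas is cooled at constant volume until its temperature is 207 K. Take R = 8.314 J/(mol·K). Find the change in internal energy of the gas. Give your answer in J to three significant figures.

Constant volume ⇒ W = 0, so Q = ΔU = nCᵥΔT with Cᵥ = 3R/2 = 12.47 J/(mol·K).
ΔU = (0.638)(12.47)(207 − 391) = -1464 J.

ΔU ≈ -1460 J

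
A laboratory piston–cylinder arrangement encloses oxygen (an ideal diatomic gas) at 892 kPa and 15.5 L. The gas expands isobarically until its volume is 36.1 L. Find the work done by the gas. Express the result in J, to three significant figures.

W ≈ 18400 J

Isobaric: W = P ΔV.
W = (892 kPa)(36.1 − 15.5 L) = (892)(20.6) = 18375 J.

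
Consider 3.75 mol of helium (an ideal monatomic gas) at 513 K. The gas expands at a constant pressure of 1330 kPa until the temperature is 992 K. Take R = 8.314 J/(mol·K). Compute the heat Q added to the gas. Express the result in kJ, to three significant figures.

Q ≈ 37.3 kJ

Isobaric: W = nRΔT = (3.75)(8.314)(479) = 14934 J.
ΔU = nCᵥΔT with Cᵥ = 3R/2: ΔU = (3.75)(12.47)(479) = 22401 J.
Q = ΔU + W = 22401 + 14934 = 37335 J.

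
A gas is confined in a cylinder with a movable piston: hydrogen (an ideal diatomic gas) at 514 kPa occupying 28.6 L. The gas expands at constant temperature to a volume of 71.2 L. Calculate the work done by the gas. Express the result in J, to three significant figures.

W ≈ 13400 J

Isothermal: W = nRT ln(V₂/V₁) = P₁V₁ ln(V₂/V₁).
P₁V₁ = (514 kPa)(28.6 L) = 14700 J.
W = 14700 × ln(71.2/28.6) = 14700 × 0.9121
W_by_gas = 13408 J.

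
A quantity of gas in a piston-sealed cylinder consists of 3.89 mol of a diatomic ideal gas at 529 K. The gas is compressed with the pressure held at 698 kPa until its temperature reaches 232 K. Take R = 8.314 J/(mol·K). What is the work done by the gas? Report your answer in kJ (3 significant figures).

Isobaric: W = P ΔV = nR ΔT.
W = (3.89)(8.314)(232 − 529) = -9605 J.

W ≈ -9.61 kJ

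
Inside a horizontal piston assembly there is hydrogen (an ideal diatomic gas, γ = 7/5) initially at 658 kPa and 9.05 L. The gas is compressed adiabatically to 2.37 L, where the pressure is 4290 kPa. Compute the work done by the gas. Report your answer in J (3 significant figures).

W ≈ -10500 J

Adiabatic: W = (P₁V₁ − P₂V₂)/(γ − 1) with γ = 7/5.
P₁V₁ = 5955 J, P₂V₂ = 10167 J.
W = (5955 − 10167) / 0.4 = -10531 J.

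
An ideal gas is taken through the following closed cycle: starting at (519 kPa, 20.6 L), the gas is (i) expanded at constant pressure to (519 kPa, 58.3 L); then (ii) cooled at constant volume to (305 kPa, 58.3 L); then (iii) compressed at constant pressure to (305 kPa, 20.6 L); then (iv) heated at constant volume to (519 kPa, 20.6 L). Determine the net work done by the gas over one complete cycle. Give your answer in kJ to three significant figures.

W_net ≈ 8.07 kJ

Constant-volume legs do no work.
W(i) = (519)(58.3 − 20.6) = 19566 J; W(iii) = (305)(20.6 − 58.3) = -11498 J.
W_net = 19566 − 11498 = 8068 J (the clockwise enclosed area).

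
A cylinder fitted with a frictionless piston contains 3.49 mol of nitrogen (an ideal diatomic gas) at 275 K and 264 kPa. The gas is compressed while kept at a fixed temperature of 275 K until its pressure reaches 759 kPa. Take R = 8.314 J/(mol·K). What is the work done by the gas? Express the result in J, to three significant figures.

W ≈ -8430 J

Isothermal process: W = nRT ln(V₂/V₁) = nRT ln(P₁/P₂).
W = (3.49)(8.314)(275) × ln(264/759)
  = 7979 × ln(0.3478) = 7979 × -1.056
W_by_gas = -8427 J.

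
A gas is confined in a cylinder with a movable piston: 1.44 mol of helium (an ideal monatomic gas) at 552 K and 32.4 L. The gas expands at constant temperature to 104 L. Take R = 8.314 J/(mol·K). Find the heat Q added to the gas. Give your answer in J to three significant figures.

Q ≈ 7710 J

Isothermal ⇒ ΔU = 0, so Q = W = nRT ln(V₂/V₁).
Q = (1.44)(8.314)(552) ln(104/32.4) = 6609 × 1.166 = 7707 J.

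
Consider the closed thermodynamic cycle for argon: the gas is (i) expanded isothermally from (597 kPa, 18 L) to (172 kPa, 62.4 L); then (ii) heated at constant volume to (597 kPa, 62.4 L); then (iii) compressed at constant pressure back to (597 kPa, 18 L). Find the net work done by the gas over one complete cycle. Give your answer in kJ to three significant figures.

W_net ≈ -13.1 kJ

Leg (i): W = PᵢVᵢ ln(V_f/Vᵢ) = (10746) ln(62.4/18) = 13359 J.
Leg (ii): W = 0.
Leg (iii): W = PΔV = (597)(18 − 62.4) = -26507 J.
W_net = 13359 − 26507 = -13147 J.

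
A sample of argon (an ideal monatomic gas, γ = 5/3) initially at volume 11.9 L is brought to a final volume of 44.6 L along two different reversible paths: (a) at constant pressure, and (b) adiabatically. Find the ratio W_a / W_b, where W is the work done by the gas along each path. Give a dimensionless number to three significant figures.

W_a / W_b ≈ 3.13

Path (a) isobaric: W = P₁(V₂ − V₁) → W_a/(P₁V₁) = 2.748.
Path (b) adiabatic: W = P₁V₁(1 − (V₁/V₂)^(γ−1))/(γ−1) → W_b/(P₁V₁) = 0.8783.
W_a / W_b = 2.748 / 0.8783 = 3.129.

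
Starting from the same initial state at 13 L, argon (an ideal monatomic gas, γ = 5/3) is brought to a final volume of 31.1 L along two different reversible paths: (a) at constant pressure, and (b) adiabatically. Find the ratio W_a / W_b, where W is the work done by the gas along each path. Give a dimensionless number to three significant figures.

Path (a) isobaric: W = P₁(V₂ − V₁) → W_a/(P₁V₁) = 1.392.
Path (b) adiabatic: W = P₁V₁(1 − (V₁/V₂)^(γ−1))/(γ−1) → W_b/(P₁V₁) = 0.6614.
W_a / W_b = 1.392 / 0.6614 = 2.105.

W_a / W_b ≈ 2.11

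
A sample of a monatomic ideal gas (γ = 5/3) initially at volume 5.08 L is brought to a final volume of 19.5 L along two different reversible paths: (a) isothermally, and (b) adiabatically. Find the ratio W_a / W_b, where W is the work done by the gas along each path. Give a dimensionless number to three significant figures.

Path (a) isothermal: W = P₁V₁ ln(V₂/V₁) → W_a/(P₁V₁) = 1.345.
Path (b) adiabatic: W = P₁V₁(1 − (V₁/V₂)^(γ−1))/(γ−1) → W_b/(P₁V₁) = 0.8882.
W_a / W_b = 1.345 / 0.8882 = 1.514.

W_a / W_b ≈ 1.51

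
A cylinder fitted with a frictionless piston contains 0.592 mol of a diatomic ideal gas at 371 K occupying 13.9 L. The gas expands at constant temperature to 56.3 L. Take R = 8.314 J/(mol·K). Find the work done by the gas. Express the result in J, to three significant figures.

W ≈ 2550 J

Isothermal: W = nRT ln(V₂/V₁).
W = (0.592)(8.314)(371) × ln(56.3/13.9)
  = 1826 × 1.399
W_by_gas = 2554 J.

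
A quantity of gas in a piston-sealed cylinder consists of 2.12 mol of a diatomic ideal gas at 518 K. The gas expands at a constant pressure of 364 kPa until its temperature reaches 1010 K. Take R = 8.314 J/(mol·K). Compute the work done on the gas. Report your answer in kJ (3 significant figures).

Isobaric: W = P ΔV = nR ΔT.
W = (2.12)(8.314)(1010 − 518) = 8672 J.
Work on gas = −W_by = -8672 J.

W ≈ -8.67 kJ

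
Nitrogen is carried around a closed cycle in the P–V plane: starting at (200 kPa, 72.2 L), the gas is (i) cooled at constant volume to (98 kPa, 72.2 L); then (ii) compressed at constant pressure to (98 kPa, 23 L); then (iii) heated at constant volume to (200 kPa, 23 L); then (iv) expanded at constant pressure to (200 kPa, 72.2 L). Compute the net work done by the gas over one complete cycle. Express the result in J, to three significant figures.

W_net ≈ 5020 J

Constant-volume legs do no work.
W(ii) = (98)(23 − 72.2) = -4822 J; W(iv) = (200)(72.2 − 23) = 9840 J.
W_net = -4822 + 9840 = 5018 J (the clockwise enclosed area).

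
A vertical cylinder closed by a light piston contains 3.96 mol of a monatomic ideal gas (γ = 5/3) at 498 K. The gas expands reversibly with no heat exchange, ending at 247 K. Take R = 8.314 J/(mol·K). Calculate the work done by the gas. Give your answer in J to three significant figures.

W ≈ 12400 J

Adiabatic ⇒ Q = 0, so W_by = −ΔU = nCᵥ(T₁ − T₂).
Cᵥ = 3R/2 = 12.47 J/(mol·K).
W = (3.96)(12.47)(498 − 247) = 12396 J.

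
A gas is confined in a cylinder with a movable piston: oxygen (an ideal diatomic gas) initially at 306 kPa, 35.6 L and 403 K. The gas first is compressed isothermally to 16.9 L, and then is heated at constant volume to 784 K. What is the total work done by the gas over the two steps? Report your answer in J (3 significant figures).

W_total ≈ -8120 J

Step 1 (isothermal): W = P₁V₁ ln(V₂/V₁) = (10894) ln(16.9/35.6) = -8116 J.
Step 2 (isochoric): W = 0 (constant volume).
W_total = -8116 + 0 = -8116 J.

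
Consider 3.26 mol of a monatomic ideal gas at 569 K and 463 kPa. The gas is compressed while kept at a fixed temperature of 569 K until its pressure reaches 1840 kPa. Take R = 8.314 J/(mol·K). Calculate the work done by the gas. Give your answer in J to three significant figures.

W ≈ -21300 J

Isothermal process: W = nRT ln(V₂/V₁) = nRT ln(P₁/P₂).
W = (3.26)(8.314)(569) × ln(463/1840)
  = 15422 × ln(0.2516) = 15422 × -1.38
W_by_gas = -21279 J.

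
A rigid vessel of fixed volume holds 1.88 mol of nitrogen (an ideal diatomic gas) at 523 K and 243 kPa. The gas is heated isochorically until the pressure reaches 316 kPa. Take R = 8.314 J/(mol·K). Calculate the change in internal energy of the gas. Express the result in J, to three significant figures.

ΔU ≈ 6140 J

Constant volume ⇒ W = 0, so Q = ΔU = nCᵥΔT with Cᵥ = 5R/2 = 20.79 J/(mol·K).
At constant V, T₂/T₁ = P₂/P₁ ⇒ ΔT = T₁(P₂/P₁ − 1) = 523·(316/243 − 1) = 157.1 K.
ΔU = (1.88)(20.79)(157.1) = 6139 J.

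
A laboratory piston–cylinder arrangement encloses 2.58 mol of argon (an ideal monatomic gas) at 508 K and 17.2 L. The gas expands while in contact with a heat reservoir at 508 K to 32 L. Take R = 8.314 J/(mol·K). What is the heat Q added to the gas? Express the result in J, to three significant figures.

Q ≈ 6760 J

Isothermal ⇒ ΔU = 0, so Q = W = nRT ln(V₂/V₁).
Q = (2.58)(8.314)(508) ln(32/17.2) = 10897 × 0.6208 = 6765 J.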